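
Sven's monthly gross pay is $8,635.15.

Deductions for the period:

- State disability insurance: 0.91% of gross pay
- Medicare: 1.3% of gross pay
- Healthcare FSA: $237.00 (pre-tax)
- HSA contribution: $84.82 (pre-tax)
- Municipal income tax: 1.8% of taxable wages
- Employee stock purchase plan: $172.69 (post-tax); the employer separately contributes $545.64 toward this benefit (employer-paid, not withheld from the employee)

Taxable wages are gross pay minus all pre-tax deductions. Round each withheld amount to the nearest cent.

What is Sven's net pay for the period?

$7,800.16

Healthcare FSA: $237.00
HSA contribution: $84.82
Pre-tax total = $237.00 + $84.82 = $321.82
Taxable wages = $8,635.15 − $321.82 = $8,313.33
Municipal income tax: $8,313.33 × 0.018 = $149.64
Medicare: $8,635.15 × 0.013 = $112.26
State disability insurance: $8,635.15 × 0.0091 = $78.58
Employee stock purchase plan: $172.69
(Employer's $545.64 toward employee stock purchase plan is not withheld from the employee.)
Total deductions = $237.00 + $84.82 + $149.64 + $112.26 + $78.58 + $172.69 = $834.99
Net pay = $8,635.15 − $834.99 = $7,800.16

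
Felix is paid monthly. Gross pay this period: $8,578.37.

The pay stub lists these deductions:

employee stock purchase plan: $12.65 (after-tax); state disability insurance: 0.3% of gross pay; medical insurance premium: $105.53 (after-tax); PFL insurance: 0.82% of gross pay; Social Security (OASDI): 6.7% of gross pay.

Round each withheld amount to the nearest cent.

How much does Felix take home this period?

State disability insurance: $8,578.37 × 0.003 = $25.74
PFL insurance: $8,578.37 × 0.0082 = $70.34
Social Security (OASDI): $8,578.37 × 0.067 = $574.75
Medical insurance premium: $105.53
Employee stock purchase plan: $12.65
Total deductions = $25.74 + $70.34 + $574.75 + $105.53 + $12.65 = $789.01
Net pay = $8,578.37 − $789.01 = $7,789.36

$7,789.36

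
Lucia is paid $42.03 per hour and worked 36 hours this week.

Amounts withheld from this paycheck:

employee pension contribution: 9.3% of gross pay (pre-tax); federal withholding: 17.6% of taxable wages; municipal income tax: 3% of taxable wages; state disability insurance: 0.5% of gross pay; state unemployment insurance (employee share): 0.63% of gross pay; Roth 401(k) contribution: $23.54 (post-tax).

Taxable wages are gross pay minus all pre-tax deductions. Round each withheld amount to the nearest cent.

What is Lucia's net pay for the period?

Gross pay: 36 × $42.03 = $1513.08
Employee pension contribution: $1513.08 × 0.093 = $140.72
Taxable wages = $1513.08 − $140.72 = $1372.36
Municipal income tax: $1372.36 × 0.03 = $41.17
Federal withholding: $1372.36 × 0.176 = $241.54
State unemployment insurance (employee share): $1513.08 × 0.0063 = $9.53
State disability insurance: $1513.08 × 0.005 = $7.57
Roth 401(k) contribution: $23.54
Total deductions = $140.72 + $41.17 + $241.54 + $9.53 + $7.57 + $23.54 = $464.07
Net pay = $1513.08 − $464.07 = $1049.01

$1049.01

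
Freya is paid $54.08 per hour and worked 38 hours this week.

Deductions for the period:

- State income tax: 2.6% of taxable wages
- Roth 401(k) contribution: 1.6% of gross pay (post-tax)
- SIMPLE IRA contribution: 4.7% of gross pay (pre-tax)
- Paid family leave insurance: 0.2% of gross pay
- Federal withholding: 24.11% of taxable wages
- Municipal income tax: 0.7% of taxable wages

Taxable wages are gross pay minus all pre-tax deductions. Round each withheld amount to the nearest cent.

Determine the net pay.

$1,384.65

Gross pay: 38 × $54.08 = $2,055.04
SIMPLE IRA contribution: $2,055.04 × 0.047 = $96.59
Taxable wages = $2,055.04 − $96.59 = $1,958.45
Municipal income tax: $1,958.45 × 0.007 = $13.71
Federal withholding: $1,958.45 × 0.2411 = $472.18
State income tax: $1,958.45 × 0.026 = $50.92
Paid family leave insurance: $2,055.04 × 0.002 = $4.11
Roth 401(k) contribution: $2,055.04 × 0.016 = $32.88
Total deductions = $96.59 + $13.71 + $472.18 + $50.92 + $4.11 + $32.88 = $670.39
Net pay = $2,055.04 − $670.39 = $1,384.65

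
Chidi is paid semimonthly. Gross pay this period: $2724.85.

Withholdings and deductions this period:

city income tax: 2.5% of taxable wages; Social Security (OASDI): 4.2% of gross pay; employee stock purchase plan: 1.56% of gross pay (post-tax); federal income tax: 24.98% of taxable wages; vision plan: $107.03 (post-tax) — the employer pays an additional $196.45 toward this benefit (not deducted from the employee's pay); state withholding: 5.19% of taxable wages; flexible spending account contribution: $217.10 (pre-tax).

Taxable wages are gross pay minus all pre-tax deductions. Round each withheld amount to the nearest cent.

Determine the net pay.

$1424.49

Flexible spending account contribution: $217.10
Taxable wages = $2724.85 − $217.10 = $2507.75
City income tax: $2507.75 × 0.025 = $62.69
State withholding: $2507.75 × 0.0519 = $130.15
Federal income tax: $2507.75 × 0.2498 = $626.44
Social Security (OASDI): $2724.85 × 0.042 = $114.44
Employee stock purchase plan: $2724.85 × 0.0156 = $42.51
Vision plan: $107.03
(Employer's $196.45 toward vision plan is not withheld from the employee.)
Total deductions = $217.10 + $62.69 + $130.15 + $626.44 + $114.44 + $42.51 + $107.03 = $1300.36
Net pay = $2724.85 − $1300.36 = $1424.49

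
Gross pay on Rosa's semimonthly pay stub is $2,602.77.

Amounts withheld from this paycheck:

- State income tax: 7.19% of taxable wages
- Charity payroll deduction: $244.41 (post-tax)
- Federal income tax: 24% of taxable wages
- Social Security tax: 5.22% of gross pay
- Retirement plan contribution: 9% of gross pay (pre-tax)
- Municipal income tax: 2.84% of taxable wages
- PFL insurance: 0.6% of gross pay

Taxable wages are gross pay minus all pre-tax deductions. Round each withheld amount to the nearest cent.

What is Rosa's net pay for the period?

$1,166.62

Retirement plan contribution: $2,602.77 × 0.09 = $234.25
Taxable wages = $2,602.77 − $234.25 = $2,368.52
State income tax: $2,368.52 × 0.0719 = $170.30
Federal income tax: $2,368.52 × 0.24 = $568.44
Municipal income tax: $2,368.52 × 0.0284 = $67.27
PFL insurance: $2,602.77 × 0.006 = $15.62
Social Security tax: $2,602.77 × 0.0522 = $135.86
Charity payroll deduction: $244.41
Total deductions = $234.25 + $170.30 + $568.44 + $67.27 + $15.62 + $135.86 + $244.41 = $1,436.15
Net pay = $2,602.77 − $1,436.15 = $1,166.62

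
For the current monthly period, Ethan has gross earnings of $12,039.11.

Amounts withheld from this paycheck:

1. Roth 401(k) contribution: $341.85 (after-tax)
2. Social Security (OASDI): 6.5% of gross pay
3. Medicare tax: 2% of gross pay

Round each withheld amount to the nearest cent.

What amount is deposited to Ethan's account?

$10,673.94

Social Security (OASDI): $12,039.11 × 0.065 = $782.54
Medicare tax: $12,039.11 × 0.02 = $240.78
Roth 401(k) contribution: $341.85
Total deductions = $782.54 + $240.78 + $341.85 = $1,365.17
Net pay = $12,039.11 − $1,365.17 = $10,673.94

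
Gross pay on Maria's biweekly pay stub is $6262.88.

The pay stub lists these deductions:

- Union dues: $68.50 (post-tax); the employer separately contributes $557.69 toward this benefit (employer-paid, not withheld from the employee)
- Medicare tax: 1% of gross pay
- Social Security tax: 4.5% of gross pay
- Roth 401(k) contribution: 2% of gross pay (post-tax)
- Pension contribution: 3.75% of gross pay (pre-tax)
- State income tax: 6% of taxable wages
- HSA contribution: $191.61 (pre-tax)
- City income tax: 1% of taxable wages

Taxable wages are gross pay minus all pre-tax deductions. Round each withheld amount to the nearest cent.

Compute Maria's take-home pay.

HSA contribution: $191.61
Pension contribution: $6262.88 × 0.0375 = $234.86
Pre-tax total = $191.61 + $234.86 = $426.47
Taxable wages = $6262.88 − $426.47 = $5836.41
State income tax: $5836.41 × 0.06 = $350.18
City income tax: $5836.41 × 0.01 = $58.36
Medicare tax: $6262.88 × 0.01 = $62.63
Social Security tax: $6262.88 × 0.045 = $281.83
Roth 401(k) contribution: $6262.88 × 0.02 = $125.26
Union dues: $68.50
(Employer's $557.69 toward union dues is not withheld from the employee.)
Total deductions = $191.61 + $234.86 + $350.18 + $58.36 + $62.63 + $281.83 + $125.26 + $68.50 = $1373.23
Net pay = $6262.88 − $1373.23 = $4889.65

$4889.65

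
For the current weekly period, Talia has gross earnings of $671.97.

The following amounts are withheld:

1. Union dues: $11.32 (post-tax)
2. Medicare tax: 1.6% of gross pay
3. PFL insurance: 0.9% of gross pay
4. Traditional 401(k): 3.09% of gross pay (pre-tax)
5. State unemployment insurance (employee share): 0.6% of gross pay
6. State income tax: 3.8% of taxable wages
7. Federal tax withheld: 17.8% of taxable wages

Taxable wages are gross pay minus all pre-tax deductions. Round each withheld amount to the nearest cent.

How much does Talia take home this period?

$478.39

Traditional 401(k): $671.97 × 0.0309 = $20.76
Taxable wages = $671.97 − $20.76 = $651.21
State income tax: $651.21 × 0.038 = $24.75
Federal tax withheld: $651.21 × 0.178 = $115.92
State unemployment insurance (employee share): $671.97 × 0.006 = $4.03
PFL insurance: $671.97 × 0.009 = $6.05
Medicare tax: $671.97 × 0.016 = $10.75
Union dues: $11.32
Total deductions = $20.76 + $24.75 + $115.92 + $4.03 + $6.05 + $10.75 + $11.32 = $193.58
Net pay = $671.97 − $193.58 = $478.39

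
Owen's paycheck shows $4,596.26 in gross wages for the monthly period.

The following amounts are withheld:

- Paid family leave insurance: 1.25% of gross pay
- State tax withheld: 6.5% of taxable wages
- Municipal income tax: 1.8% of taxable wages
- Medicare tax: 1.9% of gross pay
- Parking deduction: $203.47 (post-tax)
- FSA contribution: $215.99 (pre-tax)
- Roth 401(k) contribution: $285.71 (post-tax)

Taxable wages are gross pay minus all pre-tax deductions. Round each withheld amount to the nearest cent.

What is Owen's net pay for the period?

FSA contribution: $215.99
Taxable wages = $4,596.26 − $215.99 = $4,380.27
State tax withheld: $4,380.27 × 0.065 = $284.72
Municipal income tax: $4,380.27 × 0.018 = $78.84
Paid family leave insurance: $4,596.26 × 0.0125 = $57.45
Medicare tax: $4,596.26 × 0.019 = $87.33
Parking deduction: $203.47
Roth 401(k) contribution: $285.71
Total deductions = $215.99 + $284.72 + $78.84 + $57.45 + $87.33 + $203.47 + $285.71 = $1,213.51
Net pay = $4,596.26 − $1,213.51 = $3,382.75

$3,382.75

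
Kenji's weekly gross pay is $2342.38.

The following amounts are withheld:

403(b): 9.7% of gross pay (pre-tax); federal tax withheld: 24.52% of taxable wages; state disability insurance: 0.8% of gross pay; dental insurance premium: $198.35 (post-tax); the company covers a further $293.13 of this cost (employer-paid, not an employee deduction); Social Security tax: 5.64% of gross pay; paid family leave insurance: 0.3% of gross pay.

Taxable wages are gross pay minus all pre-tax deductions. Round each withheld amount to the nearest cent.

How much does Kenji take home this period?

403(b): $2342.38 × 0.097 = $227.21
Taxable wages = $2342.38 − $227.21 = $2115.17
Federal tax withheld: $2115.17 × 0.2452 = $518.64
Paid family leave insurance: $2342.38 × 0.003 = $7.03
State disability insurance: $2342.38 × 0.008 = $18.74
Social Security tax: $2342.38 × 0.0564 = $132.11
Dental insurance premium: $198.35
(Employer's $293.13 toward dental insurance premium is not withheld from the employee.)
Total deductions = $227.21 + $518.64 + $7.03 + $18.74 + $132.11 + $198.35 = $1102.08
Net pay = $2342.38 − $1102.08 = $1240.30

$1240.30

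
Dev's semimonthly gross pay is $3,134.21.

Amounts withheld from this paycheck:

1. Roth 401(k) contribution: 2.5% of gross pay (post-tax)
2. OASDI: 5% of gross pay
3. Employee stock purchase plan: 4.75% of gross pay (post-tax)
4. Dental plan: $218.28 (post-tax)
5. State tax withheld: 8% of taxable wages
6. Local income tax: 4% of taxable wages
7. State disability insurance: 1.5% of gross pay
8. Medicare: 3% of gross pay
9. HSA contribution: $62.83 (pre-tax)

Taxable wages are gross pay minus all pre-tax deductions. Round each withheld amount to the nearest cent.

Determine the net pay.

$1,959.55

HSA contribution: $62.83
Taxable wages = $3,134.21 − $62.83 = $3,071.38
Local income tax: $3,071.38 × 0.04 = $122.86
State tax withheld: $3,071.38 × 0.08 = $245.71
Medicare: $3,134.21 × 0.03 = $94.03
State disability insurance: $3,134.21 × 0.015 = $47.01
OASDI: $3,134.21 × 0.05 = $156.71
Dental plan: $218.28
Employee stock purchase plan: $3,134.21 × 0.0475 = $148.87
Roth 401(k) contribution: $3,134.21 × 0.025 = $78.36
Total deductions = $62.83 + $122.86 + $245.71 + $94.03 + $47.01 + $156.71 + $218.28 + $148.87 + $78.36 = $1,174.66
Net pay = $3,134.21 − $1,174.66 = $1,959.55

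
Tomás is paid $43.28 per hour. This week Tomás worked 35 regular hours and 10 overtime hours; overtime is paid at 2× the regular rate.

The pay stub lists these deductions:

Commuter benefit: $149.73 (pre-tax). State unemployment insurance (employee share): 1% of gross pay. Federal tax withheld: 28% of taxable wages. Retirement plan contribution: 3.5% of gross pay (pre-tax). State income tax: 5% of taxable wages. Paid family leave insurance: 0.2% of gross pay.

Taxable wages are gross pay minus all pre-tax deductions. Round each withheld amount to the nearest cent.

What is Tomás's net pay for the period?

$1,410.17

Regular pay: 35 × $43.28 = $1,514.80
Overtime pay: 10 × $43.28 × 2 = $865.60
Gross pay = $1,514.80 + $865.60 = $2,380.40
Commuter benefit: $149.73
Retirement plan contribution: $2,380.40 × 0.035 = $83.31
Pre-tax total = $149.73 + $83.31 = $233.04
Taxable wages = $2,380.40 − $233.04 = $2,147.36
State income tax: $2,147.36 × 0.05 = $107.37
Federal tax withheld: $2,147.36 × 0.28 = $601.26
Paid family leave insurance: $2,380.40 × 0.002 = $4.76
State unemployment insurance (employee share): $2,380.40 × 0.01 = $23.80
Total deductions = $149.73 + $83.31 + $107.37 + $601.26 + $4.76 + $23.80 = $970.23
Net pay = $2,380.40 − $970.23 = $1,410.17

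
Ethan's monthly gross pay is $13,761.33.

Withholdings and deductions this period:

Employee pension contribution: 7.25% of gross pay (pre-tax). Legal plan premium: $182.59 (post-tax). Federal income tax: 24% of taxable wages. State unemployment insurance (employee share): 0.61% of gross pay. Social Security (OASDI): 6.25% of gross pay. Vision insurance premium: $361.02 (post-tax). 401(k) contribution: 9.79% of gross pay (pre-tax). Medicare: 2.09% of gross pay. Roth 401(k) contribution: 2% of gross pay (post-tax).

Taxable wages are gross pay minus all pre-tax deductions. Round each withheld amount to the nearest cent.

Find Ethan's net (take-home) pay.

401(k) contribution: $13,761.33 × 0.0979 = $1,347.23
Employee pension contribution: $13,761.33 × 0.0725 = $997.70
Pre-tax total = $1,347.23 + $997.70 = $2,344.93
Taxable wages = $13,761.33 − $2,344.93 = $11,416.40
Federal income tax: $11,416.40 × 0.24 = $2,739.94
Medicare: $13,761.33 × 0.0209 = $287.61
State unemployment insurance (employee share): $13,761.33 × 0.0061 = $83.94
Social Security (OASDI): $13,761.33 × 0.0625 = $860.08
Roth 401(k) contribution: $13,761.33 × 0.02 = $275.23
Legal plan premium: $182.59
Vision insurance premium: $361.02
Total deductions = $1,347.23 + $997.70 + $2,739.94 + $287.61 + $83.94 + $860.08 + $275.23 + $182.59 + $361.02 = $7,135.34
Net pay = $13,761.33 − $7,135.34 = $6,625.99

$6,625.99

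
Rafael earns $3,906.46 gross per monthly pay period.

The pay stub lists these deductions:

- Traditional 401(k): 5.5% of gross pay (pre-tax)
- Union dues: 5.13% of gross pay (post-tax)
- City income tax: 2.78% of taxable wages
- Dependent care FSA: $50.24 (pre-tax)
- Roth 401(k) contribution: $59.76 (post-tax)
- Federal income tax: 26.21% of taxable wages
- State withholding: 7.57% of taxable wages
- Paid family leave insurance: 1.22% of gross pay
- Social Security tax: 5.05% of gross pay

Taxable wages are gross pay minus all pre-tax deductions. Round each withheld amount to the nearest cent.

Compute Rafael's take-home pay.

Dependent care FSA: $50.24
Traditional 401(k): $3,906.46 × 0.055 = $214.86
Pre-tax total = $50.24 + $214.86 = $265.10
Taxable wages = $3,906.46 − $265.10 = $3,641.36
City income tax: $3,641.36 × 0.0278 = $101.23
Federal income tax: $3,641.36 × 0.2621 = $954.40
State withholding: $3,641.36 × 0.0757 = $275.65
Social Security tax: $3,906.46 × 0.0505 = $197.28
Paid family leave insurance: $3,906.46 × 0.0122 = $47.66
Roth 401(k) contribution: $59.76
Union dues: $3,906.46 × 0.0513 = $200.40
Total deductions = $50.24 + $214.86 + $101.23 + $954.40 + $275.65 + $197.28 + $47.66 + $59.76 + $200.40 = $2,101.48
Net pay = $3,906.46 − $2,101.48 = $1,804.98

$1,804.98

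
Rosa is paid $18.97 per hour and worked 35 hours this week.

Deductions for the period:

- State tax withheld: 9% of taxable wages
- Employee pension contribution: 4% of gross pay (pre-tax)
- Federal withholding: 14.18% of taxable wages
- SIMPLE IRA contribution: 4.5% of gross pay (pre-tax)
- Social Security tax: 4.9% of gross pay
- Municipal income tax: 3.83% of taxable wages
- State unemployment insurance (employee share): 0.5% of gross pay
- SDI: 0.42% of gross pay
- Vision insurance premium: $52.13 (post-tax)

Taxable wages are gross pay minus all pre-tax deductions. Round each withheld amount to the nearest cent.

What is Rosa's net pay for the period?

$352.65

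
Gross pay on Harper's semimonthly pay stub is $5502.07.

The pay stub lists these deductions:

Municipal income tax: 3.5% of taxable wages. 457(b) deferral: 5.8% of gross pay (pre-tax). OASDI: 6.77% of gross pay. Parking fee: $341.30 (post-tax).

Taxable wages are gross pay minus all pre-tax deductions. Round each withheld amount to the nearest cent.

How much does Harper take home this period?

$4287.76

457(b) deferral: $5502.07 × 0.058 = $319.12
Taxable wages = $5502.07 − $319.12 = $5182.95
Municipal income tax: $5182.95 × 0.035 = $181.40
OASDI: $5502.07 × 0.0677 = $372.49
Parking fee: $341.30
Total deductions = $319.12 + $181.40 + $372.49 + $341.30 = $1214.31
Net pay = $5502.07 − $1214.31 = $4287.76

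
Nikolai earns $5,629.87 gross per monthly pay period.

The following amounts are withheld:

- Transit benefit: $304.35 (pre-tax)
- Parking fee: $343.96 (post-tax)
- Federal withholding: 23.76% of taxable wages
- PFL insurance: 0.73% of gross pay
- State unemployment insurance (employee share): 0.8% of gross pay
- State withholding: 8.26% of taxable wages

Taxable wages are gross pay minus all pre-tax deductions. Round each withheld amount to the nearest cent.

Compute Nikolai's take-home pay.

$3,190.19

Transit benefit: $304.35
Taxable wages = $5,629.87 − $304.35 = $5,325.52
State withholding: $5,325.52 × 0.0826 = $439.89
Federal withholding: $5,325.52 × 0.2376 = $1,265.34
PFL insurance: $5,629.87 × 0.0073 = $41.10
State unemployment insurance (employee share): $5,629.87 × 0.008 = $45.04
Parking fee: $343.96
Total deductions = $304.35 + $439.89 + $1,265.34 + $41.10 + $45.04 + $343.96 = $2,439.68
Net pay = $5,629.87 − $2,439.68 = $3,190.19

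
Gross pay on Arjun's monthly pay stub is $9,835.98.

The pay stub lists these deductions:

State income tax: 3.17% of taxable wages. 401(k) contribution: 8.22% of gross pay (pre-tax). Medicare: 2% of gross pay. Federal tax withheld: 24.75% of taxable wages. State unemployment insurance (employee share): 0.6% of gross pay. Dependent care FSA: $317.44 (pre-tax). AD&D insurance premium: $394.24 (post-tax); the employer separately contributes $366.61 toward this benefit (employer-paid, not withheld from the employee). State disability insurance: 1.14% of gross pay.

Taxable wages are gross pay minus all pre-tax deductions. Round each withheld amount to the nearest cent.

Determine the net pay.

$5,516.07

401(k) contribution: $9,835.98 × 0.0822 = $808.52
Dependent care FSA: $317.44
Pre-tax total = $808.52 + $317.44 = $1,125.96
Taxable wages = $9,835.98 − $1,125.96 = $8,710.02
Federal tax withheld: $8,710.02 × 0.2475 = $2,155.73
State income tax: $8,710.02 × 0.0317 = $276.11
Medicare: $9,835.98 × 0.02 = $196.72
State unemployment insurance (employee share): $9,835.98 × 0.006 = $59.02
State disability insurance: $9,835.98 × 0.0114 = $112.13
AD&D insurance premium: $394.24
(Employer's $366.61 toward AD&D insurance premium is not withheld from the employee.)
Total deductions = $808.52 + $317.44 + $2,155.73 + $276.11 + $196.72 + $59.02 + $112.13 + $394.24 = $4,319.91
Net pay = $9,835.98 − $4,319.91 = $5,516.07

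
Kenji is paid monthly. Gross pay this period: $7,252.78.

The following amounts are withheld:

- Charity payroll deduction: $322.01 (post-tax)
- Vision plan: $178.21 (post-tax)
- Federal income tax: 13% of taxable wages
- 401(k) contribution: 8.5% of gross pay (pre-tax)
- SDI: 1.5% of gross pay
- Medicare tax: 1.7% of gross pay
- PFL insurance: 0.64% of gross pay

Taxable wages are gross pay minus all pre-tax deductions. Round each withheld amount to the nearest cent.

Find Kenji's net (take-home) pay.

$4,994.84

401(k) contribution: $7,252.78 × 0.085 = $616.49
Taxable wages = $7,252.78 − $616.49 = $6,636.29
Federal income tax: $6,636.29 × 0.13 = $862.72
Medicare tax: $7,252.78 × 0.017 = $123.30
SDI: $7,252.78 × 0.015 = $108.79
PFL insurance: $7,252.78 × 0.0064 = $46.42
Charity payroll deduction: $322.01
Vision plan: $178.21
Total deductions = $616.49 + $862.72 + $123.30 + $108.79 + $46.42 + $322.01 + $178.21 = $2,257.94
Net pay = $7,252.78 − $2,257.94 = $4,994.84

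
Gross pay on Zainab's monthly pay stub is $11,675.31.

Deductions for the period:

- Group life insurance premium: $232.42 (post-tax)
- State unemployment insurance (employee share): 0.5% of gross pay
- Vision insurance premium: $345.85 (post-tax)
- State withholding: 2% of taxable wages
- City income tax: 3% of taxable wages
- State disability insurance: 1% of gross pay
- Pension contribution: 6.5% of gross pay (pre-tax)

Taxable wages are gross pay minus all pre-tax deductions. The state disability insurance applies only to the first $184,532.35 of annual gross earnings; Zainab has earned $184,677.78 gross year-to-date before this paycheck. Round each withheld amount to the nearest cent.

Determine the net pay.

Pension contribution: $11,675.31 × 0.065 = $758.90
Taxable wages = $11,675.31 − $758.90 = $10,916.41
State withholding: $10,916.41 × 0.02 = $218.33
City income tax: $10,916.41 × 0.03 = $327.49
State unemployment insurance (employee share): $11,675.31 × 0.005 = $58.38
State disability insurance: annual cap $184,532.35 already reached (YTD $184,677.78), so $0.00
Group life insurance premium: $232.42
Vision insurance premium: $345.85
Total deductions = $758.90 + $218.33 + $327.49 + $58.38 + $0.00 + $232.42 + $345.85 = $1,941.37
Net pay = $11,675.31 − $1,941.37 = $9,733.94

$9,733.94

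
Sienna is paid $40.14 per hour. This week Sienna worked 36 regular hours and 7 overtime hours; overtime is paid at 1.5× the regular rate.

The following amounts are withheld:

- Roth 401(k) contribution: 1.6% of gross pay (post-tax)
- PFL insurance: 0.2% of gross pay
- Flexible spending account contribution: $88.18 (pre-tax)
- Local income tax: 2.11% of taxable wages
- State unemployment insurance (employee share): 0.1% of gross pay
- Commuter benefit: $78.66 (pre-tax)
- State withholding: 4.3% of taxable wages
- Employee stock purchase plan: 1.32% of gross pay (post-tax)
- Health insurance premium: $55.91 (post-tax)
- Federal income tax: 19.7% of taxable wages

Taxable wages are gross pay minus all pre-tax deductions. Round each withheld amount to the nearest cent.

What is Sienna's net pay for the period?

$1,139.88

Regular pay: 36 × $40.14 = $1,445.04
Overtime pay: 7 × $40.14 × 1.5 = $421.47
Gross pay = $1,445.04 + $421.47 = $1,866.51
Flexible spending account contribution: $88.18
Commuter benefit: $78.66
Pre-tax total = $88.18 + $78.66 = $166.84
Taxable wages = $1,866.51 − $166.84 = $1,699.67
Federal income tax: $1,699.67 × 0.197 = $334.83
State withholding: $1,699.67 × 0.043 = $73.09
Local income tax: $1,699.67 × 0.0211 = $35.86
State unemployment insurance (employee share): $1,866.51 × 0.001 = $1.87
PFL insurance: $1,866.51 × 0.002 = $3.73
Roth 401(k) contribution: $1,866.51 × 0.016 = $29.86
Employee stock purchase plan: $1,866.51 × 0.0132 = $24.64
Health insurance premium: $55.91
Total deductions = $88.18 + $78.66 + $334.83 + $73.09 + $35.86 + $1.87 + $3.73 + $29.86 + $24.64 + $55.91 = $726.63
Net pay = $1,866.51 − $726.63 = $1,139.88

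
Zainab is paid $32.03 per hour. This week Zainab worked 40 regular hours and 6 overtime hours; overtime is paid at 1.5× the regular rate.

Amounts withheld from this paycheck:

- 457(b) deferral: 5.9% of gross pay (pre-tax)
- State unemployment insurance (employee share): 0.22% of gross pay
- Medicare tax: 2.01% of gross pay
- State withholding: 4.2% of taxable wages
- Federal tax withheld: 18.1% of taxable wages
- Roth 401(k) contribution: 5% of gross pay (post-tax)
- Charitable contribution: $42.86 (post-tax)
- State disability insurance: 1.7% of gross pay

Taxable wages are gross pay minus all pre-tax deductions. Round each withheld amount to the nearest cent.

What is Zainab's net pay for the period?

$964.52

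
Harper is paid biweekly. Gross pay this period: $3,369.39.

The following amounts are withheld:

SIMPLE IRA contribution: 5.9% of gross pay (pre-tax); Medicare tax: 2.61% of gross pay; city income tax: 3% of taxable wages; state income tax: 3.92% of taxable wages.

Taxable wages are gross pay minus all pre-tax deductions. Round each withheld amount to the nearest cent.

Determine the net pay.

SIMPLE IRA contribution: $3,369.39 × 0.059 = $198.79
Taxable wages = $3,369.39 − $198.79 = $3,170.60
State income tax: $3,170.60 × 0.0392 = $124.29
City income tax: $3,170.60 × 0.03 = $95.12
Medicare tax: $3,369.39 × 0.0261 = $87.94
Total deductions = $198.79 + $124.29 + $95.12 + $87.94 = $506.14
Net pay = $3,369.39 − $506.14 = $2,863.25

$2,863.25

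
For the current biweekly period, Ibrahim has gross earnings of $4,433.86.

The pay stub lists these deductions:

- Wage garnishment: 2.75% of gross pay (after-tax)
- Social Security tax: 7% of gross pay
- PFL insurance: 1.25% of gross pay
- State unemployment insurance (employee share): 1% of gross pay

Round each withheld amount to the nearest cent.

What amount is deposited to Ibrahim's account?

Social Security tax: $4,433.86 × 0.07 = $310.37
PFL insurance: $4,433.86 × 0.0125 = $55.42
State unemployment insurance (employee share): $4,433.86 × 0.01 = $44.34
Wage garnishment: $4,433.86 × 0.0275 = $121.93
Total deductions = $310.37 + $55.42 + $44.34 + $121.93 = $532.06
Net pay = $4,433.86 − $532.06 = $3,901.80

$3,901.80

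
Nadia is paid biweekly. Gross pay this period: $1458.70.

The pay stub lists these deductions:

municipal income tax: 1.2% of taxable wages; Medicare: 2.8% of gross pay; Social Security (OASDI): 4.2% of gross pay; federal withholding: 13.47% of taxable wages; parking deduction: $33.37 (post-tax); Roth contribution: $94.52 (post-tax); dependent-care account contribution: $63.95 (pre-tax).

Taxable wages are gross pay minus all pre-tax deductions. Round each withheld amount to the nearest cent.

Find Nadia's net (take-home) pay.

$960.14

Dependent-care account contribution: $63.95
Taxable wages = $1458.70 − $63.95 = $1394.75
Federal withholding: $1394.75 × 0.1347 = $187.87
Municipal income tax: $1394.75 × 0.012 = $16.74
Social Security (OASDI): $1458.70 × 0.042 = $61.27
Medicare: $1458.70 × 0.028 = $40.84
Roth contribution: $94.52
Parking deduction: $33.37
Total deductions = $63.95 + $187.87 + $16.74 + $61.27 + $40.84 + $94.52 + $33.37 = $498.56
Net pay = $1458.70 − $498.56 = $960.14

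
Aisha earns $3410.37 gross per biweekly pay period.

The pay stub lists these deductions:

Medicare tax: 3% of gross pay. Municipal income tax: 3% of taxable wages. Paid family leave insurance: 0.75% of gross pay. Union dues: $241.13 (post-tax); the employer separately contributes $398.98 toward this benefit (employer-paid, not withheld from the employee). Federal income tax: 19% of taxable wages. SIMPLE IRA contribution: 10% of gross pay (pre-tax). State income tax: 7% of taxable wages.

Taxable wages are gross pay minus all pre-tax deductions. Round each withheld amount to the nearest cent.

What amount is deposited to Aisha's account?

SIMPLE IRA contribution: $3410.37 × 0.1 = $341.04
Taxable wages = $3410.37 − $341.04 = $3069.33
Municipal income tax: $3069.33 × 0.03 = $92.08
State income tax: $3069.33 × 0.07 = $214.85
Federal income tax: $3069.33 × 0.19 = $583.17
Medicare tax: $3410.37 × 0.03 = $102.31
Paid family leave insurance: $3410.37 × 0.0075 = $25.58
Union dues: $241.13
(Employer's $398.98 toward union dues is not withheld from the employee.)
Total deductions = $341.04 + $92.08 + $214.85 + $583.17 + $102.31 + $25.58 + $241.13 = $1600.16
Net pay = $3410.37 − $1600.16 = $1810.21

$1810.21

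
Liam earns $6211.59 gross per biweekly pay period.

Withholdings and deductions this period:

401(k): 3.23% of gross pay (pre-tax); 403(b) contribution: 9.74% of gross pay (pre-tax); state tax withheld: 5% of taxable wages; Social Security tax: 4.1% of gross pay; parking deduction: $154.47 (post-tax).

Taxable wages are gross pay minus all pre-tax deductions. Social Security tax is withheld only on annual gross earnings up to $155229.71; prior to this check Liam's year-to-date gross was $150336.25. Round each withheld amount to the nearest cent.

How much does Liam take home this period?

403(b) contribution: $6211.59 × 0.0974 = $605.01
401(k): $6211.59 × 0.0323 = $200.63
Pre-tax total = $605.01 + $200.63 = $805.64
Taxable wages = $6211.59 − $805.64 = $5405.95
State tax withheld: $5405.95 × 0.05 = $270.30
Social Security tax: only $155229.71 − $150336.25 = $4893.46 of this check is subject → $4893.46 × 0.041 = $200.63
Parking deduction: $154.47
Total deductions = $605.01 + $200.63 + $270.30 + $200.63 + $154.47 = $1431.04
Net pay = $6211.59 − $1431.04 = $4780.55

$4780.55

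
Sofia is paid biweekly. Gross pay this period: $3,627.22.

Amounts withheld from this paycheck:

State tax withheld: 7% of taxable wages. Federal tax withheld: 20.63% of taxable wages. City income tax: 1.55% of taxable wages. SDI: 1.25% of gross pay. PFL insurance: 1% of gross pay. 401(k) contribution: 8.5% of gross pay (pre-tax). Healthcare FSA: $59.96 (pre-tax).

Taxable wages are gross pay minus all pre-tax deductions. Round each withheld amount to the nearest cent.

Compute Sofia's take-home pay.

$2,226.38

401(k) contribution: $3,627.22 × 0.085 = $308.31
Healthcare FSA: $59.96
Pre-tax total = $308.31 + $59.96 = $368.27
Taxable wages = $3,627.22 − $368.27 = $3,258.95
State tax withheld: $3,258.95 × 0.07 = $228.13
City income tax: $3,258.95 × 0.0155 = $50.51
Federal tax withheld: $3,258.95 × 0.2063 = $672.32
PFL insurance: $3,627.22 × 0.01 = $36.27
SDI: $3,627.22 × 0.0125 = $45.34
Total deductions = $308.31 + $59.96 + $228.13 + $50.51 + $672.32 + $36.27 + $45.34 = $1,400.84
Net pay = $3,627.22 − $1,400.84 = $2,226.38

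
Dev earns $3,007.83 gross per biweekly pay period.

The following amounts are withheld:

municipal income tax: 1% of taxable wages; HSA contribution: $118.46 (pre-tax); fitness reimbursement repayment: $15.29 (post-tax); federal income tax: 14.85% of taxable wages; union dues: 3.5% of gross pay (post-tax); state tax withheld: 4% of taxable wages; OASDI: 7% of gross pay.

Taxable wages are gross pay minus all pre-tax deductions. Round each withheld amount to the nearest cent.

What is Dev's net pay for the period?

$1,984.73

HSA contribution: $118.46
Taxable wages = $3,007.83 − $118.46 = $2,889.37
Municipal income tax: $2,889.37 × 0.01 = $28.89
Federal income tax: $2,889.37 × 0.1485 = $429.07
State tax withheld: $2,889.37 × 0.04 = $115.57
OASDI: $3,007.83 × 0.07 = $210.55
Fitness reimbursement repayment: $15.29
Union dues: $3,007.83 × 0.035 = $105.27
Total deductions = $118.46 + $28.89 + $429.07 + $115.57 + $210.55 + $15.29 + $105.27 = $1,023.10
Net pay = $3,007.83 − $1,023.10 = $1,984.73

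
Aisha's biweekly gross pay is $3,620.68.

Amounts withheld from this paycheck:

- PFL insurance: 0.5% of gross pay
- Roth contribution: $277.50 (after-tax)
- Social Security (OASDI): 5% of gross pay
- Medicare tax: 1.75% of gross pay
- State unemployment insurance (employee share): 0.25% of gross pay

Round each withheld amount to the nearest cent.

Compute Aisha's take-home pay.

$3,071.64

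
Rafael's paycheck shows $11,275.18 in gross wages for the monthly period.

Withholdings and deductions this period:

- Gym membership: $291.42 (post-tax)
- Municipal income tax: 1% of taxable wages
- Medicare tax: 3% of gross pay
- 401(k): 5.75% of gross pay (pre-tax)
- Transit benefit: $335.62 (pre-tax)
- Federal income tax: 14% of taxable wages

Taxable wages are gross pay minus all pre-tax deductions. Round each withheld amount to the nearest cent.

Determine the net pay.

$8,117.88

401(k): $11,275.18 × 0.0575 = $648.32
Transit benefit: $335.62
Pre-tax total = $648.32 + $335.62 = $983.94
Taxable wages = $11,275.18 − $983.94 = $10,291.24
Municipal income tax: $10,291.24 × 0.01 = $102.91
Federal income tax: $10,291.24 × 0.14 = $1,440.77
Medicare tax: $11,275.18 × 0.03 = $338.26
Gym membership: $291.42
Total deductions = $648.32 + $335.62 + $102.91 + $1,440.77 + $338.26 + $291.42 = $3,157.30
Net pay = $11,275.18 − $3,157.30 = $8,117.88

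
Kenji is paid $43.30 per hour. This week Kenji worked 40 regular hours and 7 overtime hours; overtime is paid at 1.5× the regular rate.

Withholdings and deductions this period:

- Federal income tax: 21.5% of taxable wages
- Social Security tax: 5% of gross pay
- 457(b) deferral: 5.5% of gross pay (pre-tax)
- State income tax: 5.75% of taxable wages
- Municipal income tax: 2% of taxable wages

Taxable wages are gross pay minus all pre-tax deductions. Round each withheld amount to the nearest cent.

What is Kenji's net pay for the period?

Regular pay: 40 × $43.30 = $1,732.00
Overtime pay: 7 × $43.30 × 1.5 = $454.65
Gross pay = $1,732.00 + $454.65 = $2,186.65
457(b) deferral: $2,186.65 × 0.055 = $120.27
Taxable wages = $2,186.65 − $120.27 = $2,066.38
Federal income tax: $2,066.38 × 0.215 = $444.27
State income tax: $2,066.38 × 0.0575 = $118.82
Municipal income tax: $2,066.38 × 0.02 = $41.33
Social Security tax: $2,186.65 × 0.05 = $109.33
Total deductions = $120.27 + $444.27 + $118.82 + $41.33 + $109.33 = $834.02
Net pay = $2,186.65 − $834.02 = $1,352.63

$1,352.63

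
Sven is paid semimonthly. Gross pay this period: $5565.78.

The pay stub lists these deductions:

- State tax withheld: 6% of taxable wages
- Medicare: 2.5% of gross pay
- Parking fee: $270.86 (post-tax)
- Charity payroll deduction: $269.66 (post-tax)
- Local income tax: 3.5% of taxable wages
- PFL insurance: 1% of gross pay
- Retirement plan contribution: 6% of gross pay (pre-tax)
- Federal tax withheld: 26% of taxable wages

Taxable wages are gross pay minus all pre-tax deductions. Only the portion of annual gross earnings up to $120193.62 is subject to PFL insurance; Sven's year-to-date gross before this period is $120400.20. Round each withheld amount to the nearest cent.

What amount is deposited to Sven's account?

Retirement plan contribution: $5565.78 × 0.06 = $333.95
Taxable wages = $5565.78 − $333.95 = $5231.83
State tax withheld: $5231.83 × 0.06 = $313.91
Federal tax withheld: $5231.83 × 0.26 = $1360.28
Local income tax: $5231.83 × 0.035 = $183.11
PFL insurance: annual cap $120193.62 already reached (YTD $120400.20), so $0.00
Medicare: $5565.78 × 0.025 = $139.14
Charity payroll deduction: $269.66
Parking fee: $270.86
Total deductions = $333.95 + $313.91 + $1360.28 + $183.11 + $0.00 + $139.14 + $269.66 + $270.86 = $2870.91
Net pay = $5565.78 − $2870.91 = $2694.87

$2694.87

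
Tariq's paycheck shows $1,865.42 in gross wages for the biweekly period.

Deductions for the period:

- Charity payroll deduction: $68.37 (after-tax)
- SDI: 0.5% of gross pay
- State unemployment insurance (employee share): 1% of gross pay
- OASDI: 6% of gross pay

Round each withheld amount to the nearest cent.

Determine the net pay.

State unemployment insurance (employee share): $1,865.42 × 0.01 = $18.65
SDI: $1,865.42 × 0.005 = $9.33
OASDI: $1,865.42 × 0.06 = $111.93
Charity payroll deduction: $68.37
Total deductions = $18.65 + $9.33 + $111.93 + $68.37 = $208.28
Net pay = $1,865.42 − $208.28 = $1,657.14

$1,657.14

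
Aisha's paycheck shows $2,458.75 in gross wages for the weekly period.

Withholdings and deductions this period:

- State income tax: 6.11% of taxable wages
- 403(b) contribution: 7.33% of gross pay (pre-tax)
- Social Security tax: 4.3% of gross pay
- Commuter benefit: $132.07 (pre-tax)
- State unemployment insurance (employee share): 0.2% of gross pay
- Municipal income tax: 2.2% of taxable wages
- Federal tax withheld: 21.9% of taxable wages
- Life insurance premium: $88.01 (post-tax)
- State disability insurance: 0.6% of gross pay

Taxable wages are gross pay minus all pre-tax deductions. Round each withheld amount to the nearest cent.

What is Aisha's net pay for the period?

$1,284.60

403(b) contribution: $2,458.75 × 0.0733 = $180.23
Commuter benefit: $132.07
Pre-tax total = $180.23 + $132.07 = $312.30
Taxable wages = $2,458.75 − $312.30 = $2,146.45
Federal tax withheld: $2,146.45 × 0.219 = $470.07
Municipal income tax: $2,146.45 × 0.022 = $47.22
State income tax: $2,146.45 × 0.0611 = $131.15
State disability insurance: $2,458.75 × 0.006 = $14.75
State unemployment insurance (employee share): $2,458.75 × 0.002 = $4.92
Social Security tax: $2,458.75 × 0.043 = $105.73
Life insurance premium: $88.01
Total deductions = $180.23 + $132.07 + $470.07 + $47.22 + $131.15 + $14.75 + $4.92 + $105.73 + $88.01 = $1,174.15
Net pay = $2,458.75 − $1,174.15 = $1,284.60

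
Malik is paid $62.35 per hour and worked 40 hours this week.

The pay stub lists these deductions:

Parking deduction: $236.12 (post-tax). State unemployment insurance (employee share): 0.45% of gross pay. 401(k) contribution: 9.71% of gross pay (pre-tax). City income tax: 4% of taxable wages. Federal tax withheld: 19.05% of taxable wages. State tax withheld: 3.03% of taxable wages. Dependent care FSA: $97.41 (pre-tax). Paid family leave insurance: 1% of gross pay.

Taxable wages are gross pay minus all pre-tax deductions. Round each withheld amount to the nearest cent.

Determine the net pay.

Gross pay: 40 × $62.35 = $2494.00
401(k) contribution: $2494.00 × 0.0971 = $242.17
Dependent care FSA: $97.41
Pre-tax total = $242.17 + $97.41 = $339.58
Taxable wages = $2494.00 − $339.58 = $2154.42
State tax withheld: $2154.42 × 0.0303 = $65.28
Federal tax withheld: $2154.42 × 0.1905 = $410.42
City income tax: $2154.42 × 0.04 = $86.18
Paid family leave insurance: $2494.00 × 0.01 = $24.94
State unemployment insurance (employee share): $2494.00 × 0.0045 = $11.22
Parking deduction: $236.12
Total deductions = $242.17 + $97.41 + $65.28 + $410.42 + $86.18 + $24.94 + $11.22 + $236.12 = $1173.74
Net pay = $2494.00 − $1173.74 = $1320.26

$1320.26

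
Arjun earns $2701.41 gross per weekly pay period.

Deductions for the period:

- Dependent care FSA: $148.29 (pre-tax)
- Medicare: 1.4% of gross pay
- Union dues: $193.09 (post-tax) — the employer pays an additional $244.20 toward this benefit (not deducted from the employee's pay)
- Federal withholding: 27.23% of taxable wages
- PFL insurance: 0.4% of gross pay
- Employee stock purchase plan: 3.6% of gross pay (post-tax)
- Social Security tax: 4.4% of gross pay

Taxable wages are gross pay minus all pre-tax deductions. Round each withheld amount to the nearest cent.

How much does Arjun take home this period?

Dependent care FSA: $148.29
Taxable wages = $2701.41 − $148.29 = $2553.12
Federal withholding: $2553.12 × 0.2723 = $695.21
Social Security tax: $2701.41 × 0.044 = $118.86
Medicare: $2701.41 × 0.014 = $37.82
PFL insurance: $2701.41 × 0.004 = $10.81
Employee stock purchase plan: $2701.41 × 0.036 = $97.25
Union dues: $193.09
(Employer's $244.20 toward union dues is not withheld from the employee.)
Total deductions = $148.29 + $695.21 + $118.86 + $37.82 + $10.81 + $97.25 + $193.09 = $1301.33
Net pay = $2701.41 − $1301.33 = $1400.08

$1400.08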